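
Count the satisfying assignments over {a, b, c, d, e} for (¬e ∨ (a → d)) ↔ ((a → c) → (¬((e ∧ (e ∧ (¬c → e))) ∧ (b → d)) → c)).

23

Initial set: {((¬e ∨ (a → d)) ↔ ((a → c) → (¬((e ∧ (e ∧ (¬c → e))) ∧ (b → d)) → c)))}.
((¬e ∨ (a → d)) ↔ ((a → c) → (¬((e ∧ (e ∧ (¬c → e))) ∧ (b → d)) → c))): β-rule — branch into (¬e ∨ (a → d)), ((a → c) → (¬((e ∧ (e ∧ (¬c → e))) ∧ (b → d)) → c))  //  ¬(¬e ∨ (a → d)), ¬((a → c) → (¬((e ∧ (e ∧ (¬c → e))) ∧ (b → d)) → c)).
  branch 1 (add (¬e ∨ (a → d)), ((a → c) → (¬((e ∧ (e ∧ (¬c → e))) ∧ (b → d)) → c))):
    (¬e ∨ (a → d)): β-rule — branch into ¬e  //  (a → d).
      branch 1.1 (add ¬e):
        ((a → c) → (¬((e ∧ (e ∧ (¬c → e))) ∧ (b → d)) → c)): β-rule — branch into ¬(a → c)  //  (¬((e ∧ (e ∧ (¬c → e))) ∧ (b → d)) → c).
          branch 1.1.1 (add ¬(a → c)):
            ¬(a → c): α-rule — add a, ¬c.
            ○ open, literals {a=T, c=F, e=F}.
          branch 1.1.2 (add (¬((e ∧ (e ∧ (¬c → e))) ∧ (b → d)) → c)):
            (¬((e ∧ (e ∧ (¬c → e))) ∧ (b → d)) → c): β-rule — branch into ¬¬((e ∧ (e ∧ (¬c → e))) ∧ (b → d))  //  c.
              branch 1.1.2.1 (add ¬¬((e ∧ (e ∧ (¬c → e))) ∧ (b → d))):
                ¬¬((e ∧ (e ∧ (¬c → e))) ∧ (b → d)): α-rule — add (e ∧ (e ∧ (¬c → e))), (b → d).
                (e ∧ (e ∧ (¬c → e))): α-rule — add e, (e ∧ (¬c → e)).
                × closes — contains both e and ¬e.
              branch 1.1.2.2 (add c):
                ○ open, literals {c=T, e=F}.
      branch 1.2 (add (a → d)):
        ((a → c) → (¬((e ∧ (e ∧ (¬c → e))) ∧ (b → d)) → c)): β-rule — branch into ¬(a → c)  //  (¬((e ∧ (e ∧ (¬c → e))) ∧ (b → d)) → c).
          branch 1.2.1 (add ¬(a → c)):
            ¬(a → c): α-rule — add a, ¬c.
            (a → d): β-rule — branch into ¬a  //  d.
              branch 1.2.1.1 (add ¬a):
                × closes — contains both a and ¬a.
              branch 1.2.1.2 (add d):
                ○ open, literals {a=T, c=F, d=T}.
          branch 1.2.2 (add (¬((e ∧ (e ∧ (¬c → e))) ∧ (b → d)) → c)):
            (a → d): β-rule — branch into ¬a  //  d.
              branch 1.2.2.1 (add ¬a):
                (¬((e ∧ (e ∧ (¬c → e))) ∧ (b → d)) → c): β-rule — branch into ¬¬((e ∧ (e ∧ (¬c → e))) ∧ (b → d))  //  c.
                  branch 1.2.2.1.1 (add ¬¬((e ∧ (e ∧ (¬c → e))) ∧ (b → d))):
                    ¬¬((e ∧ (e ∧ (¬c → e))) ∧ (b → d)): α-rule — add (e ∧ (e ∧ (¬c → e))), (b → d).
                    (e ∧ (e ∧ (¬c → e))): α-rule — add e, (e ∧ (¬c → e)).
                    (e ∧ (¬c → e)): α-rule — add e, (¬c → e).
                    (b → d): β-rule — branch into ¬b  //  d.
                      branch 1.2.2.1.1.1 (add ¬b):
                        (¬c → e): β-rule — branch into ¬¬c  //  e.
                          branch 1.2.2.1.1.1.1 (add ¬¬c):
                            ○ open, literals {a=F, b=F, c=T, e=T}.
                          branch 1.2.2.1.1.1.2 (add e):
                            ○ open, literals {a=F, b=F, e=T}.
                      branch 1.2.2.1.1.2 (add d):
                        (¬c → e): β-rule — branch into ¬¬c  //  e.
                          branch 1.2.2.1.1.2.1 (add ¬¬c):
                            ○ open, literals {a=F, c=T, d=T, e=T}.
                          branch 1.2.2.1.1.2.2 (add e):
                            ○ open, literals {a=F, d=T, e=T}.
                  branch 1.2.2.1.2 (add c):
                    ○ open, literals {a=F, c=T}.
              branch 1.2.2.2 (add d):
                (¬((e ∧ (e ∧ (¬c → e))) ∧ (b → d)) → c): β-rule — branch into ¬¬((e ∧ (e ∧ (¬c → e))) ∧ (b → d))  //  c.
                  branch 1.2.2.2.1 (add ¬¬((e ∧ (e ∧ (¬c → e))) ∧ (b → d))):
                    ¬¬((e ∧ (e ∧ (¬c → e))) ∧ (b → d)): α-rule — add (e ∧ (e ∧ (¬c → e))), (b → d).
                    (e ∧ (e ∧ (¬c → e))): α-rule — add e, (e ∧ (¬c → e)).
                    (e ∧ (¬c → e)): α-rule — add e, (¬c → e).
                    (b → d): β-rule — branch into ¬b  //  d.
                      branch 1.2.2.2.1.1 (add ¬b):
                        (¬c → e): β-rule — branch into ¬¬c  //  e.
                          branch 1.2.2.2.1.1.1 (add ¬¬c):
                            ○ open, literals {b=F, c=T, d=T, e=T}.
                          branch 1.2.2.2.1.1.2 (add e):
                            ○ open, literals {b=F, d=T, e=T}.
                      branch 1.2.2.2.1.2 (add d):
                        (¬c → e): β-rule — branch into ¬¬c  //  e.
                          branch 1.2.2.2.1.2.1 (add ¬¬c):
                            ○ open, literals {c=T, d=T, e=T}.
                          branch 1.2.2.2.1.2.2 (add e):
                            ○ open, literals {d=T, e=T}.
                  branch 1.2.2.2.2 (add c):
                    ○ open, literals {c=T, d=T}.
  branch 2 (add ¬(¬e ∨ (a → d)), ¬((a → c) → (¬((e ∧ (e ∧ (¬c → e))) ∧ (b → d)) → c))):
    ¬(¬e ∨ (a → d)): α-rule — add ¬¬e, ¬(a → d).
    ¬((a → c) → (¬((e ∧ (e ∧ (¬c → e))) ∧ (b → d)) → c)): α-rule — add (a → c), ¬(¬((e ∧ (e ∧ (¬c → e))) ∧ (b → d)) → c).
    ¬(a → d): α-rule — add a, ¬d.
    ¬(¬((e ∧ (e ∧ (¬c → e))) ∧ (b → d)) → c): α-rule — add ¬((e ∧ (e ∧ (¬c → e))) ∧ (b → d)), ¬c.
    (a → c): β-rule — branch into ¬a  //  c.
      branch 2.1 (add ¬a):
        × closes — contains both a and ¬a.
      branch 2.2 (add c):
        × closes — contains both c and ¬c.
4 branches closed, 13 open.
Each open branch fixes some atoms; the unmentioned ones are free. Counting distinct full assignments: branch {a=T, c=F, e=F} (b, d) contributes 4 new; branch {c=T, e=F} (a, b, d) contributes 8 new; branch {a=T, c=F, d=T} (b, e) contributes 2 new; branch {a=F, b=F, c=T, e=T} (d) contributes 2 new; branch {a=F, b=F, e=T} (c, d) contributes 2 new; branch {a=F, c=T, d=T, e=T} (b) contributes 1 new; branch {a=F, d=T, e=T} (b, c) contributes 1 new; branch {a=F, c=T} (b, d, e) contributes 1 new; branch {b=F, c=T, d=T, e=T} (a) contributes 1 new; branch {b=F, d=T, e=T} (a, c) contributes 0 new; branch {c=T, d=T, e=T} (a, b) contributes 1 new; branch {d=T, e=T} (a, b, c) contributes 0 new; branch {c=T, d=T} (a, b, e) contributes 0 new. Total: 23.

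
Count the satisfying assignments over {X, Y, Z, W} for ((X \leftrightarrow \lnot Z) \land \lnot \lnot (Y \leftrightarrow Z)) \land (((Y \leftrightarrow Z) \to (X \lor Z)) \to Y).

2

Initial set: {(((X \leftrightarrow \lnot Z) \land \lnot \lnot (Y \leftrightarrow Z)) \land (((Y \leftrightarrow Z) \to (X \lor Z)) \to Y))}.
(((X \leftrightarrow \lnot Z) \land \lnot \lnot (Y \leftrightarrow Z)) \land (((Y \leftrightarrow Z) \to (X \lor Z)) \to Y)): α-rule — add ((X \leftrightarrow \lnot Z) \land \lnot \lnot (Y \leftrightarrow Z)), (((Y \leftrightarrow Z) \to (X \lor Z)) \to Y).
((X \leftrightarrow \lnot Z) \land \lnot \lnot (Y \leftrightarrow Z)): α-rule — add (X \leftrightarrow \lnot Z), \lnot \lnot (Y \leftrightarrow Z).
\lnot \lnot (Y \leftrightarrow Z): drop double negation, giving (Y \leftrightarrow Z).
(((Y \leftrightarrow Z) \to (X \lor Z)) \to Y): β-rule — branch into \lnot ((Y \leftrightarrow Z) \to (X \lor Z))  //  Y.
  branch 1 (add \lnot ((Y \leftrightarrow Z) \to (X \lor Z))):
    \lnot ((Y \leftrightarrow Z) \to (X \lor Z)): α-rule — add (Y \leftrightarrow Z), \lnot (X \lor Z).
    \lnot (X \lor Z): α-rule — add \lnot X, \lnot Z.
    (X \leftrightarrow \lnot Z): β-rule — branch into X, \lnot Z  //  \lnot X, \lnot \lnot Z.
      branch 1.1 (add X, \lnot Z):
        × closes — contains both X and \lnot X.
      branch 1.2 (add \lnot X, \lnot \lnot Z):
        × closes — contains both Z and \lnot Z.
  branch 2 (add Y):
    (X \leftrightarrow \lnot Z): β-rule — branch into X, \lnot Z  //  \lnot X, \lnot \lnot Z.
      branch 2.1 (add X, \lnot Z):
        (Y \leftrightarrow Z): β-rule — branch into Y, Z  //  \lnot Y, \lnot Z.
          branch 2.1.1 (add Y, Z):
            × closes — contains both Z and \lnot Z.
          branch 2.1.2 (add \lnot Y, \lnot Z):
            × closes — contains both Y and \lnot Y.
      branch 2.2 (add \lnot X, \lnot \lnot Z):
        (Y \leftrightarrow Z): β-rule — branch into Y, Z  //  \lnot Y, \lnot Z.
          branch 2.2.1 (add Y, Z):
            ○ open, literals {X=F, Y=T, Z=T}.
          branch 2.2.2 (add \lnot Y, \lnot Z):
            × closes — contains both Y and \lnot Y.
5 branches closed, 1 open.
Each open branch fixes some atoms; the unmentioned ones are free. Counting distinct full assignments: branch {X=F, Y=T, Z=T} (W) contributes 2 new. Total: 2.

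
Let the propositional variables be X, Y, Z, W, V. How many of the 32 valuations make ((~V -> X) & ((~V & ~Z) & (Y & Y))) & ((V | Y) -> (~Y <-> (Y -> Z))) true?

2

Initial set: {(((~V -> X) & ((~V & ~Z) & (Y & Y))) & ((V | Y) -> (~Y <-> (Y -> Z))))}.
(((~V -> X) & ((~V & ~Z) & (Y & Y))) & ((V | Y) -> (~Y <-> (Y -> Z)))): α-rule — add ((~V -> X) & ((~V & ~Z) & (Y & Y))), ((V | Y) -> (~Y <-> (Y -> Z))).
((~V -> X) & ((~V & ~Z) & (Y & Y))): α-rule — add (~V -> X), ((~V & ~Z) & (Y & Y)).
((~V & ~Z) & (Y & Y)): α-rule — add (~V & ~Z), (Y & Y).
(~V & ~Z): α-rule — add ~V, ~Z.
(Y & Y): α-rule — add Y, Y.
((V | Y) -> (~Y <-> (Y -> Z))): β-rule — branch into ~(V | Y)  //  (~Y <-> (Y -> Z)).
  branch 1 (add ~(V | Y)):
    ~(V | Y): α-rule — add ~V, ~Y.
    × closes — contains both Y and ~Y.
  branch 2 (add (~Y <-> (Y -> Z))):
    (~V -> X): β-rule — branch into ~~V  //  X.
      branch 2.1 (add ~~V):
        × closes — contains both V and ~V.
      branch 2.2 (add X):
        (~Y <-> (Y -> Z)): β-rule — branch into ~Y, (Y -> Z)  //  ~~Y, ~(Y -> Z).
          branch 2.2.1 (add ~Y, (Y -> Z)):
            × closes — contains both Y and ~Y.
          branch 2.2.2 (add ~~Y, ~(Y -> Z)):
            ~(Y -> Z): α-rule — add Y, ~Z.
            ○ open, literals {V=0, X=1, Y=1, Z=0}.
3 branches closed, 1 open.
Each open branch fixes some atoms; the unmentioned ones are free. Counting distinct full assignments: branch {V=0, X=1, Y=1, Z=0} (W) contributes 2 new. Total: 2.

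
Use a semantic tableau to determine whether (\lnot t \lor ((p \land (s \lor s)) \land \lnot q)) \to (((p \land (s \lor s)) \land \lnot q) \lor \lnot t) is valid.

Assume the negation and expand:
Initial set: {\lnot ((\lnot t \lor ((p \land (s \lor s)) \land \lnot q)) \to (((p \land (s \lor s)) \land \lnot q) \lor \lnot t))}.
\lnot ((\lnot t \lor ((p \land (s \lor s)) \land \lnot q)) \to (((p \land (s \lor s)) \land \lnot q) \lor \lnot t)): α-rule — add (\lnot t \lor ((p \land (s \lor s)) \land \lnot q)), \lnot (((p \land (s \lor s)) \land \lnot q) \lor \lnot t).
\lnot (((p \land (s \lor s)) \land \lnot q) \lor \lnot t): α-rule — add \lnot ((p \land (s \lor s)) \land \lnot q), \lnot \lnot t.
(\lnot t \lor ((p \land (s \lor s)) \land \lnot q)): β-rule — branch into \lnot t  //  ((p \land (s \lor s)) \land \lnot q).
  branch 1 (add \lnot t):
    × closes — contains both t and \lnot t.
  branch 2 (add ((p \land (s \lor s)) \land \lnot q)):
    ((p \land (s \lor s)) \land \lnot q): α-rule — add (p \land (s \lor s)), \lnot q.
    (p \land (s \lor s)): α-rule — add p, (s \lor s).
    \lnot ((p \land (s \lor s)) \land \lnot q): β-rule — branch into \lnot (p \land (s \lor s))  //  \lnot \lnot q.
      branch 2.1 (add \lnot (p \land (s \lor s))):
        (s \lor s): β-rule — branch into s  //  s.
          branch 2.1.1 (add s):
            \lnot (p \land (s \lor s)): β-rule — branch into \lnot p  //  \lnot (s \lor s).
              branch 2.1.1.1 (add \lnot p):
                × closes — contains both p and \lnot p.
              branch 2.1.1.2 (add \lnot (s \lor s)):
                \lnot (s \lor s): α-rule — add \lnot s, \lnot s.
                × closes — contains both s and \lnot s.
          branch 2.1.2 (add s):
            \lnot (p \land (s \lor s)): β-rule — branch into \lnot p  //  \lnot (s \lor s).
              branch 2.1.2.1 (add \lnot p):
                × closes — contains both p and \lnot p.
              branch 2.1.2.2 (add \lnot (s \lor s)):
                \lnot (s \lor s): α-rule — add \lnot s, \lnot s.
                × closes — contains both s and \lnot s.
      branch 2.2 (add \lnot \lnot q):
        × closes — contains both q and \lnot q.
All 6 branches close.
Every branch closed, so the negation is unsatisfiable and the formula is valid.

Valid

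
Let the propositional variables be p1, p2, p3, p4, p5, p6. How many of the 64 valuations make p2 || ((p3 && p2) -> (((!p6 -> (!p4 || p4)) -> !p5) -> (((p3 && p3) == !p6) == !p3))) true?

Initial set: {(p2 || ((p3 && p2) -> (((!p6 -> (!p4 || p4)) -> !p5) -> (((p3 && p3) == !p6) == !p3))))}.
(p2 || ((p3 && p2) -> (((!p6 -> (!p4 || p4)) -> !p5) -> (((p3 && p3) == !p6) == !p3)))): β-rule — branch into p2  //  ((p3 && p2) -> (((!p6 -> (!p4 || p4)) -> !p5) -> (((p3 && p3) == !p6) == !p3))).
  branch 1 (add p2):
    ○ open, literals {p2=1}.
  branch 2 (add ((p3 && p2) -> (((!p6 -> (!p4 || p4)) -> !p5) -> (((p3 && p3) == !p6) == !p3)))):
    ((p3 && p2) -> (((!p6 -> (!p4 || p4)) -> !p5) -> (((p3 && p3) == !p6) == !p3))): β-rule — branch into !(p3 && p2)  //  (((!p6 -> (!p4 || p4)) -> !p5) -> (((p3 && p3) == !p6) == !p3)).
      branch 2.1 (add !(p3 && p2)):
        !(p3 && p2): β-rule — branch into !p3  //  !p2.
          branch 2.1.1 (add !p3):
            ○ open, literals {p3=0}.
          branch 2.1.2 (add !p2):
            ○ open, literals {p2=0}.
      branch 2.2 (add (((!p6 -> (!p4 || p4)) -> !p5) -> (((p3 && p3) == !p6) == !p3))):
        (((!p6 -> (!p4 || p4)) -> !p5) -> (((p3 && p3) == !p6) == !p3)): β-rule — branch into !((!p6 -> (!p4 || p4)) -> !p5)  //  (((p3 && p3) == !p6) == !p3).
          branch 2.2.1 (add !((!p6 -> (!p4 || p4)) -> !p5)):
            !((!p6 -> (!p4 || p4)) -> !p5): α-rule — add (!p6 -> (!p4 || p4)), !!p5.
            (!p6 -> (!p4 || p4)): β-rule — branch into !!p6  //  (!p4 || p4).
              branch 2.2.1.1 (add !!p6):
                ○ open, literals {p5=1, p6=1}.
              branch 2.2.1.2 (add (!p4 || p4)):
                (!p4 || p4): β-rule — branch into !p4  //  p4.
                  branch 2.2.1.2.1 (add !p4):
                    ○ open, literals {p4=0, p5=1}.
                  branch 2.2.1.2.2 (add p4):
                    ○ open, literals {p4=1, p5=1}.
          branch 2.2.2 (add (((p3 && p3) == !p6) == !p3)):
            (((p3 && p3) == !p6) == !p3): β-rule — branch into ((p3 && p3) == !p6), !p3  //  !((p3 && p3) == !p6), !!p3.
              branch 2.2.2.1 (add ((p3 && p3) == !p6), !p3):
                ((p3 && p3) == !p6): β-rule — branch into (p3 && p3), !p6  //  !(p3 && p3), !!p6.
                  branch 2.2.2.1.1 (add (p3 && p3), !p6):
                    (p3 && p3): α-rule — add p3, p3.
                    × closes — contains both p3 and !p3.
                  branch 2.2.2.1.2 (add !(p3 && p3), !!p6):
                    !(p3 && p3): β-rule — branch into !p3  //  !p3.
                      branch 2.2.2.1.2.1 (add !p3):
                        ○ open, literals {p3=0, p6=1}.
                      branch 2.2.2.1.2.2 (add !p3):
                        ○ open, literals {p3=0, p6=1}.
              branch 2.2.2.2 (add !((p3 && p3) == !p6), !!p3):
                !((p3 && p3) == !p6): β-rule — branch into (p3 && p3), !!p6  //  !(p3 && p3), !p6.
                  branch 2.2.2.2.1 (add (p3 && p3), !!p6):
                    (p3 && p3): α-rule — add p3, p3.
                    ○ open, literals {p3=1, p6=1}.
                  branch 2.2.2.2.2 (add !(p3 && p3), !p6):
                    !(p3 && p3): β-rule — branch into !p3  //  !p3.
                      branch 2.2.2.2.2.1 (add !p3):
                        × closes — contains both p3 and !p3.
                      branch 2.2.2.2.2.2 (add !p3):
                        × closes — contains both p3 and !p3.
3 branches closed, 9 open.
Each open branch fixes some atoms; the unmentioned ones are free. Counting distinct full assignments: branch {p2=1} (p1, p3, p4, p5, p6) contributes 32 new; branch {p3=0} (p1, p2, p4, p5, p6) contributes 16 new; branch {p2=0} (p1, p3, p4, p5, p6) contributes 16 new; branch {p5=1, p6=1} (p1, p2, p3, p4) contributes 0 new; branch {p4=0, p5=1} (p1, p2, p3, p6) contributes 0 new; branch {p4=1, p5=1} (p1, p2, p3, p6) contributes 0 new; branch {p3=0, p6=1} (p1, p2, p4, p5) contributes 0 new; branch {p3=0, p6=1} (p1, p2, p4, p5) contributes 0 new; branch {p3=1, p6=1} (p1, p2, p4, p5) contributes 0 new. Total: 64.

64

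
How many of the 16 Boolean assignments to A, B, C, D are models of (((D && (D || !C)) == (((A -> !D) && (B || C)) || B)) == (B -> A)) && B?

Initial set: {T ((((D && (D || !C)) == (((A -> !D) && (B || C)) || B)) == (B -> A)) && B)}.
T ((((D && (D || !C)) == (((A -> !D) && (B || C)) || B)) == (B -> A)) && B): α-rule — add T (((D && (D || !C)) == (((A -> !D) && (B || C)) || B)) == (B -> A)), T B.
T (((D && (D || !C)) == (((A -> !D) && (B || C)) || B)) == (B -> A)): β-rule — branch into T ((D && (D || !C)) == (((A -> !D) && (B || C)) || B)), T (B -> A)  //  F ((D && (D || !C)) == (((A -> !D) && (B || C)) || B)), F (B -> A).
  branch 1 (add T ((D && (D || !C)) == (((A -> !D) && (B || C)) || B)), T (B -> A)):
    T ((D && (D || !C)) == (((A -> !D) && (B || C)) || B)): β-rule — branch into T (D && (D || !C)), T (((A -> !D) && (B || C)) || B)  //  F (D && (D || !C)), F (((A -> !D) && (B || C)) || B).
      branch 1.1 (add T (D && (D || !C)), T (((A -> !D) && (B || C)) || B)):
        T (D && (D || !C)): α-rule — add T D, T (D || !C).
        T (B -> A): β-rule — branch into F B  //  T A.
          branch 1.1.1 (add F B):
            × closes — contains both B and !B.
          branch 1.1.2 (add T A):
            T (((A -> !D) && (B || C)) || B): β-rule — branch into T ((A -> !D) && (B || C))  //  T B.
              branch 1.1.2.1 (add T ((A -> !D) && (B || C))):
                T ((A -> !D) && (B || C)): α-rule — add T (A -> !D), T (B || C).
                T (D || !C): β-rule — branch into T D  //  T !C.
                  branch 1.1.2.1.1 (add T D):
                    T (A -> !D): β-rule — branch into F A  //  T !D.
                      branch 1.1.2.1.1.1 (add F A):
                        × closes — contains both A and !A.
                      branch 1.1.2.1.1.2 (add T !D):
                        × closes — contains both D and !D.
                  branch 1.1.2.1.2 (add T !C):
                    T (A -> !D): β-rule — branch into F A  //  T !D.
                      branch 1.1.2.1.2.1 (add F A):
                        × closes — contains both A and !A.
                      branch 1.1.2.1.2.2 (add T !D):
                        × closes — contains both D and !D.
              branch 1.1.2.2 (add T B):
                T (D || !C): β-rule — branch into T D  //  T !C.
                  branch 1.1.2.2.1 (add T D):
                    ○ open, literals {A=1, B=1, D=1}.
                  branch 1.1.2.2.2 (add T !C):
                    ○ open, literals {A=1, B=1, C=0, D=1}.
      branch 1.2 (add F (D && (D || !C)), F (((A -> !D) && (B || C)) || B)):
        F (((A -> !D) && (B || C)) || B): α-rule — add F ((A -> !D) && (B || C)), F B.
        × closes — contains both B and !B.
  branch 2 (add F ((D && (D || !C)) == (((A -> !D) && (B || C)) || B)), F (B -> A)):
    F (B -> A): α-rule — add T B, F A.
    F ((D && (D || !C)) == (((A -> !D) && (B || C)) || B)): β-rule — branch into T (D && (D || !C)), F (((A -> !D) && (B || C)) || B)  //  F (D && (D || !C)), T (((A -> !D) && (B || C)) || B).
      branch 2.1 (add T (D && (D || !C)), F (((A -> !D) && (B || C)) || B)):
        T (D && (D || !C)): α-rule — add T D, T (D || !C).
        F (((A -> !D) && (B || C)) || B): α-rule — add F ((A -> !D) && (B || C)), F B.
        × closes — contains both B and !B.
      branch 2.2 (add F (D && (D || !C)), T (((A -> !D) && (B || C)) || B)):
        F (D && (D || !C)): β-rule — branch into F D  //  F (D || !C).
          branch 2.2.1 (add F D):
            T (((A -> !D) && (B || C)) || B): β-rule — branch into T ((A -> !D) && (B || C))  //  T B.
              branch 2.2.1.1 (add T ((A -> !D) && (B || C))):
                T ((A -> !D) && (B || C)): α-rule — add T (A -> !D), T (B || C).
                T (A -> !D): β-rule — branch into F A  //  T !D.
                  branch 2.2.1.1.1 (add F A):
                    T (B || C): β-rule — branch into T B  //  T C.
                      branch 2.2.1.1.1.1 (add T B):
                        ○ open, literals {A=0, B=1, D=0}.
                      branch 2.2.1.1.1.2 (add T C):
                        ○ open, literals {A=0, B=1, C=1, D=0}.
                  branch 2.2.1.1.2 (add T !D):
                    T (B || C): β-rule — branch into T B  //  T C.
                      branch 2.2.1.1.2.1 (add T B):
                        ○ open, literals {A=0, B=1, D=0}.
                      branch 2.2.1.1.2.2 (add T C):
                        ○ open, literals {A=0, B=1, C=1, D=0}.
              branch 2.2.1.2 (add T B):
                ○ open, literals {A=0, B=1, D=0}.
          branch 2.2.2 (add F (D || !C)):
            F (D || !C): α-rule — add F D, F !C.
            T (((A -> !D) && (B || C)) || B): β-rule — branch into T ((A -> !D) && (B || C))  //  T B.
              branch 2.2.2.1 (add T ((A -> !D) && (B || C))):
                T ((A -> !D) && (B || C)): α-rule — add T (A -> !D), T (B || C).
                T (A -> !D): β-rule — branch into F A  //  T !D.
                  branch 2.2.2.1.1 (add F A):
                    T (B || C): β-rule — branch into T B  //  T C.
                      branch 2.2.2.1.1.1 (add T B):
                        ○ open, literals {A=0, B=1, C=1, D=0}.
                      branch 2.2.2.1.1.2 (add T C):
                        ○ open, literals {A=0, B=1, C=1, D=0}.
                  branch 2.2.2.1.2 (add T !D):
                    T (B || C): β-rule — branch into T B  //  T C.
                      branch 2.2.2.1.2.1 (add T B):
                        ○ open, literals {A=0, B=1, C=1, D=0}.
                      branch 2.2.2.1.2.2 (add T C):
                        ○ open, literals {A=0, B=1, C=1, D=0}.
              branch 2.2.2.2 (add T B):
                ○ open, literals {A=0, B=1, C=1, D=0}.
7 branches closed, 12 open.
Each open branch fixes some atoms; the unmentioned ones are free. Counting distinct full assignments: branch {A=1, B=1, D=1} (C) contributes 2 new; branch {A=1, B=1, C=0, D=1} (none free) contributes 0 new; branch {A=0, B=1, D=0} (C) contributes 2 new; branch {A=0, B=1, C=1, D=0} (none free) contributes 0 new; branch {A=0, B=1, D=0} (C) contributes 0 new; branch {A=0, B=1, C=1, D=0} (none free) contributes 0 new; branch {A=0, B=1, D=0} (C) contributes 0 new; branch {A=0, B=1, C=1, D=0} (none free) contributes 0 new; branch {A=0, B=1, C=1, D=0} (none free) contributes 0 new; branch {A=0, B=1, C=1, D=0} (none free) contributes 0 new; branch {A=0, B=1, C=1, D=0} (none free) contributes 0 new; branch {A=0, B=1, C=1, D=0} (none free) contributes 0 new. Total: 4.

4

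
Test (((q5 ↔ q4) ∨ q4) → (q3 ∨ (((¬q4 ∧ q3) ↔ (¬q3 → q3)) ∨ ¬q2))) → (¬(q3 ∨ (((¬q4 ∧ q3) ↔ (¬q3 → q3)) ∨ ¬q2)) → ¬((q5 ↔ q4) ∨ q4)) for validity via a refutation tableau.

Assume the negation and expand:
Initial set: {¬((((q5 ↔ q4) ∨ q4) → (q3 ∨ (((¬q4 ∧ q3) ↔ (¬q3 → q3)) ∨ ¬q2))) → (¬(q3 ∨ (((¬q4 ∧ q3) ↔ (¬q3 → q3)) ∨ ¬q2)) → ¬((q5 ↔ q4) ∨ q4)))}.
¬((((q5 ↔ q4) ∨ q4) → (q3 ∨ (((¬q4 ∧ q3) ↔ (¬q3 → q3)) ∨ ¬q2))) → (¬(q3 ∨ (((¬q4 ∧ q3) ↔ (¬q3 → q3)) ∨ ¬q2)) → ¬((q5 ↔ q4) ∨ q4))): α-rule — add (((q5 ↔ q4) ∨ q4) → (q3 ∨ (((¬q4 ∧ q3) ↔ (¬q3 → q3)) ∨ ¬q2))), ¬(¬(q3 ∨ (((¬q4 ∧ q3) ↔ (¬q3 → q3)) ∨ ¬q2)) → ¬((q5 ↔ q4) ∨ q4)).
¬(¬(q3 ∨ (((¬q4 ∧ q3) ↔ (¬q3 → q3)) ∨ ¬q2)) → ¬((q5 ↔ q4) ∨ q4)): α-rule — add ¬(q3 ∨ (((¬q4 ∧ q3) ↔ (¬q3 → q3)) ∨ ¬q2)), ¬¬((q5 ↔ q4) ∨ q4).
¬(q3 ∨ (((¬q4 ∧ q3) ↔ (¬q3 → q3)) ∨ ¬q2)): α-rule — add ¬q3, ¬(((¬q4 ∧ q3) ↔ (¬q3 → q3)) ∨ ¬q2).
¬(((¬q4 ∧ q3) ↔ (¬q3 → q3)) ∨ ¬q2): α-rule — add ¬((¬q4 ∧ q3) ↔ (¬q3 → q3)), ¬¬q2.
(((q5 ↔ q4) ∨ q4) → (q3 ∨ (((¬q4 ∧ q3) ↔ (¬q3 → q3)) ∨ ¬q2))): β-rule — branch into ¬((q5 ↔ q4) ∨ q4)  //  (q3 ∨ (((¬q4 ∧ q3) ↔ (¬q3 → q3)) ∨ ¬q2)).
  branch 1 (add ¬((q5 ↔ q4) ∨ q4)):
    ¬((q5 ↔ q4) ∨ q4): α-rule — add ¬(q5 ↔ q4), ¬q4.
    ¬¬((q5 ↔ q4) ∨ q4): β-rule — branch into (q5 ↔ q4)  //  q4.
      branch 1.1 (add (q5 ↔ q4)):
        ¬((¬q4 ∧ q3) ↔ (¬q3 → q3)): β-rule — branch into (¬q4 ∧ q3), ¬(¬q3 → q3)  //  ¬(¬q4 ∧ q3), (¬q3 → q3).
          branch 1.1.1 (add (¬q4 ∧ q3), ¬(¬q3 → q3)):
            (¬q4 ∧ q3): α-rule — add ¬q4, q3.
            × closes — contains both q3 and ¬q3.
          branch 1.1.2 (add ¬(¬q4 ∧ q3), (¬q3 → q3)):
            ¬(q5 ↔ q4): β-rule — branch into q5, ¬q4  //  ¬q5, q4.
              branch 1.1.2.1 (add q5, ¬q4):
                (q5 ↔ q4): β-rule — branch into q5, q4  //  ¬q5, ¬q4.
                  branch 1.1.2.1.1 (add q5, q4):
                    × closes — contains both q4 and ¬q4.
                  branch 1.1.2.1.2 (add ¬q5, ¬q4):
                    × closes — contains both q5 and ¬q5.
              branch 1.1.2.2 (add ¬q5, q4):
                × closes — contains both q4 and ¬q4.
      branch 1.2 (add q4):
        × closes — contains both q4 and ¬q4.
  branch 2 (add (q3 ∨ (((¬q4 ∧ q3) ↔ (¬q3 → q3)) ∨ ¬q2))):
    ¬¬((q5 ↔ q4) ∨ q4): β-rule — branch into (q5 ↔ q4)  //  q4.
      branch 2.1 (add (q5 ↔ q4)):
        ¬((¬q4 ∧ q3) ↔ (¬q3 → q3)): β-rule — branch into (¬q4 ∧ q3), ¬(¬q3 → q3)  //  ¬(¬q4 ∧ q3), (¬q3 → q3).
          branch 2.1.1 (add (¬q4 ∧ q3), ¬(¬q3 → q3)):
            (¬q4 ∧ q3): α-rule — add ¬q4, q3.
            × closes — contains both q3 and ¬q3.
          branch 2.1.2 (add ¬(¬q4 ∧ q3), (¬q3 → q3)):
            (q3 ∨ (((¬q4 ∧ q3) ↔ (¬q3 → q3)) ∨ ¬q2)): β-rule — branch into q3  //  (((¬q4 ∧ q3) ↔ (¬q3 → q3)) ∨ ¬q2).
              branch 2.1.2.1 (add q3):
                × closes — contains both q3 and ¬q3.
              branch 2.1.2.2 (add (((¬q4 ∧ q3) ↔ (¬q3 → q3)) ∨ ¬q2)):
                (q5 ↔ q4): β-rule — branch into q5, q4  //  ¬q5, ¬q4.
                  branch 2.1.2.2.1 (add q5, q4):
                    ¬(¬q4 ∧ q3): β-rule — branch into ¬¬q4  //  ¬q3.
                      branch 2.1.2.2.1.1 (add ¬¬q4):
                        (¬q3 → q3): β-rule — branch into ¬¬q3  //  q3.
                          branch 2.1.2.2.1.1.1 (add ¬¬q3):
                            × closes — contains both q3 and ¬q3.
                          branch 2.1.2.2.1.1.2 (add q3):
                            × closes — contains both q3 and ¬q3.
                      branch 2.1.2.2.1.2 (add ¬q3):
                        (¬q3 → q3): β-rule — branch into ¬¬q3  //  q3.
                          branch 2.1.2.2.1.2.1 (add ¬¬q3):
                            × closes — contains both q3 and ¬q3.
                          branch 2.1.2.2.1.2.2 (add q3):
                            × closes — contains both q3 and ¬q3.
                  branch 2.1.2.2.2 (add ¬q5, ¬q4):
                    ¬(¬q4 ∧ q3): β-rule — branch into ¬¬q4  //  ¬q3.
                      branch 2.1.2.2.2.1 (add ¬¬q4):
                        × closes — contains both q4 and ¬q4.
                      branch 2.1.2.2.2.2 (add ¬q3):
                        (¬q3 → q3): β-rule — branch into ¬¬q3  //  q3.
                          branch 2.1.2.2.2.2.1 (add ¬¬q3):
                            × closes — contains both q3 and ¬q3.
                          branch 2.1.2.2.2.2.2 (add q3):
                            × closes — contains both q3 and ¬q3.
      branch 2.2 (add q4):
        ¬((¬q4 ∧ q3) ↔ (¬q3 → q3)): β-rule — branch into (¬q4 ∧ q3), ¬(¬q3 → q3)  //  ¬(¬q4 ∧ q3), (¬q3 → q3).
          branch 2.2.1 (add (¬q4 ∧ q3), ¬(¬q3 → q3)):
            (¬q4 ∧ q3): α-rule — add ¬q4, q3.
            × closes — contains both q4 and ¬q4.
          branch 2.2.2 (add ¬(¬q4 ∧ q3), (¬q3 → q3)):
            (q3 ∨ (((¬q4 ∧ q3) ↔ (¬q3 → q3)) ∨ ¬q2)): β-rule — branch into q3  //  (((¬q4 ∧ q3) ↔ (¬q3 → q3)) ∨ ¬q2).
              branch 2.2.2.1 (add q3):
                × closes — contains both q3 and ¬q3.
              branch 2.2.2.2 (add (((¬q4 ∧ q3) ↔ (¬q3 → q3)) ∨ ¬q2)):
                ¬(¬q4 ∧ q3): β-rule — branch into ¬¬q4  //  ¬q3.
                  branch 2.2.2.2.1 (add ¬¬q4):
                    (¬q3 → q3): β-rule — branch into ¬¬q3  //  q3.
                      branch 2.2.2.2.1.1 (add ¬¬q3):
                        × closes — contains both q3 and ¬q3.
                      branch 2.2.2.2.1.2 (add q3):
                        × closes — contains both q3 and ¬q3.
                  branch 2.2.2.2.2 (add ¬q3):
                    (¬q3 → q3): β-rule — branch into ¬¬q3  //  q3.
                      branch 2.2.2.2.2.1 (add ¬¬q3):
                        × closes — contains both q3 and ¬q3.
                      branch 2.2.2.2.2.2 (add q3):
                        × closes — contains both q3 and ¬q3.
All 20 branches close.
Every branch closed, so the negation is unsatisfiable and the formula is valid.

Valid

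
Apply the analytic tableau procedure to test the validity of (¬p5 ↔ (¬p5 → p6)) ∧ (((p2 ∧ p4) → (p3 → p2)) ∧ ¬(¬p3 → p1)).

Not valid

Assume the negation and expand:
Initial set: {¬((¬p5 ↔ (¬p5 → p6)) ∧ (((p2 ∧ p4) → (p3 → p2)) ∧ ¬(¬p3 → p1)))}.
¬((¬p5 ↔ (¬p5 → p6)) ∧ (((p2 ∧ p4) → (p3 → p2)) ∧ ¬(¬p3 → p1))): β-rule — branch into ¬(¬p5 ↔ (¬p5 → p6))  //  ¬(((p2 ∧ p4) → (p3 → p2)) ∧ ¬(¬p3 → p1)).
  branch 1 (add ¬(¬p5 ↔ (¬p5 → p6))):
    ¬(¬p5 ↔ (¬p5 → p6)): β-rule — branch into ¬p5, ¬(¬p5 → p6)  //  ¬¬p5, (¬p5 → p6).
      branch 1.1 (add ¬p5, ¬(¬p5 → p6)):
        ¬(¬p5 → p6): α-rule — add ¬p5, ¬p6.
        ○ open, literals {p5=false, p6=false}.
      branch 1.2 (add ¬¬p5, (¬p5 → p6)):
        (¬p5 → p6): β-rule — branch into ¬¬p5  //  p6.
          branch 1.2.1 (add ¬¬p5):
            ○ open, literals {p5=true}.
          branch 1.2.2 (add p6):
            ○ open, literals {p5=true, p6=true}.
  branch 2 (add ¬(((p2 ∧ p4) → (p3 → p2)) ∧ ¬(¬p3 → p1))):
    ¬(((p2 ∧ p4) → (p3 → p2)) ∧ ¬(¬p3 → p1)): β-rule — branch into ¬((p2 ∧ p4) → (p3 → p2))  //  ¬¬(¬p3 → p1).
      branch 2.1 (add ¬((p2 ∧ p4) → (p3 → p2))):
        ¬((p2 ∧ p4) → (p3 → p2)): α-rule — add (p2 ∧ p4), ¬(p3 → p2).
        (p2 ∧ p4): α-rule — add p2, p4.
        ¬(p3 → p2): α-rule — add p3, ¬p2.
        × closes — contains both p2 and ¬p2.
      branch 2.2 (add ¬¬(¬p3 → p1)):
        ¬¬(¬p3 → p1): β-rule — branch into ¬¬p3  //  p1.
          branch 2.2.1 (add ¬¬p3):
            ○ open, literals {p3=true}.
          branch 2.2.2 (add p1):
            ○ open, literals {p1=true}.
1 branch closed, 5 open.
An open branch gives a countermodel: p5=false, p6=false (unmentioned atoms arbitrary); under it the original formula is false.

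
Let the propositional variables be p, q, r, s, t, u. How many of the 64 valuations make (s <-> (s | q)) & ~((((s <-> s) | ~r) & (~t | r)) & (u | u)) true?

30

Initial set: {((s <-> (s | q)) & ~((((s <-> s) | ~r) & (~t | r)) & (u | u)))}.
((s <-> (s | q)) & ~((((s <-> s) | ~r) & (~t | r)) & (u | u))): α-rule — add (s <-> (s | q)), ~((((s <-> s) | ~r) & (~t | r)) & (u | u)).
(s <-> (s | q)): β-rule — branch into s, (s | q)  //  ~s, ~(s | q).
  branch 1 (add s, (s | q)):
    ~((((s <-> s) | ~r) & (~t | r)) & (u | u)): β-rule — branch into ~(((s <-> s) | ~r) & (~t | r))  //  ~(u | u).
      branch 1.1 (add ~(((s <-> s) | ~r) & (~t | r))):
        (s | q): β-rule — branch into s  //  q.
          branch 1.1.1 (add s):
            ~(((s <-> s) | ~r) & (~t | r)): β-rule — branch into ~((s <-> s) | ~r)  //  ~(~t | r).
              branch 1.1.1.1 (add ~((s <-> s) | ~r)):
                ~((s <-> s) | ~r): α-rule — add ~(s <-> s), ~~r.
                ~(s <-> s): β-rule — branch into s, ~s  //  ~s, s.
                  branch 1.1.1.1.1 (add s, ~s):
                    × closes — contains both s and ~s.
                  branch 1.1.1.1.2 (add ~s, s):
                    × closes — contains both s and ~s.
              branch 1.1.1.2 (add ~(~t | r)):
                ~(~t | r): α-rule — add ~~t, ~r.
                ○ open, literals {r=F, s=T, t=T}.
          branch 1.1.2 (add q):
            ~(((s <-> s) | ~r) & (~t | r)): β-rule — branch into ~((s <-> s) | ~r)  //  ~(~t | r).
              branch 1.1.2.1 (add ~((s <-> s) | ~r)):
                ~((s <-> s) | ~r): α-rule — add ~(s <-> s), ~~r.
                ~(s <-> s): β-rule — branch into s, ~s  //  ~s, s.
                  branch 1.1.2.1.1 (add s, ~s):
                    × closes — contains both s and ~s.
                  branch 1.1.2.1.2 (add ~s, s):
                    × closes — contains both s and ~s.
              branch 1.1.2.2 (add ~(~t | r)):
                ~(~t | r): α-rule — add ~~t, ~r.
                ○ open, literals {q=T, r=F, s=T, t=T}.
      branch 1.2 (add ~(u | u)):
        ~(u | u): α-rule — add ~u, ~u.
        (s | q): β-rule — branch into s  //  q.
          branch 1.2.1 (add s):
            ○ open, literals {s=T, u=F}.
          branch 1.2.2 (add q):
            ○ open, literals {q=T, s=T, u=F}.
  branch 2 (add ~s, ~(s | q)):
    ~(s | q): α-rule — add ~s, ~q.
    ~((((s <-> s) | ~r) & (~t | r)) & (u | u)): β-rule — branch into ~(((s <-> s) | ~r) & (~t | r))  //  ~(u | u).
      branch 2.1 (add ~(((s <-> s) | ~r) & (~t | r))):
        ~(((s <-> s) | ~r) & (~t | r)): β-rule — branch into ~((s <-> s) | ~r)  //  ~(~t | r).
          branch 2.1.1 (add ~((s <-> s) | ~r)):
            ~((s <-> s) | ~r): α-rule — add ~(s <-> s), ~~r.
            ~(s <-> s): β-rule — branch into s, ~s  //  ~s, s.
              branch 2.1.1.1 (add s, ~s):
                × closes — contains both s and ~s.
              branch 2.1.1.2 (add ~s, s):
                × closes — contains both s and ~s.
          branch 2.1.2 (add ~(~t | r)):
            ~(~t | r): α-rule — add ~~t, ~r.
            ○ open, literals {q=F, r=F, s=F, t=T}.
      branch 2.2 (add ~(u | u)):
        ~(u | u): α-rule — add ~u, ~u.
        ○ open, literals {q=F, s=F, u=F}.
6 branches closed, 6 open.
Each open branch fixes some atoms; the unmentioned ones are free. Counting distinct full assignments: branch {r=F, s=T, t=T} (p, q, u) contributes 8 new; branch {q=T, r=F, s=T, t=T} (p, u) contributes 0 new; branch {s=T, u=F} (p, q, r, t) contributes 12 new; branch {q=T, s=T, u=F} (p, r, t) contributes 0 new; branch {q=F, r=F, s=F, t=T} (p, u) contributes 4 new; branch {q=F, s=F, u=F} (p, r, t) contributes 6 new. Total: 30.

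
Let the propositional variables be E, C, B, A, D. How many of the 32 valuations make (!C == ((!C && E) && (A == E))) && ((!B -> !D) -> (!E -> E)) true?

14

Initial set: {((!C == ((!C && E) && (A == E))) && ((!B -> !D) -> (!E -> E)))}.
((!C == ((!C && E) && (A == E))) && ((!B -> !D) -> (!E -> E))): α-rule — add (!C == ((!C && E) && (A == E))), ((!B -> !D) -> (!E -> E)).
(!C == ((!C && E) && (A == E))): β-rule — branch into !C, ((!C && E) && (A == E))  //  !!C, !((!C && E) && (A == E)).
  branch 1 (add !C, ((!C && E) && (A == E))):
    ((!C && E) && (A == E)): α-rule — add (!C && E), (A == E).
    (!C && E): α-rule — add !C, E.
    ((!B -> !D) -> (!E -> E)): β-rule — branch into !(!B -> !D)  //  (!E -> E).
      branch 1.1 (add !(!B -> !D)):
        !(!B -> !D): α-rule — add !B, !!D.
        (A == E): β-rule — branch into A, E  //  !A, !E.
          branch 1.1.1 (add A, E):
            ○ open, literals {A=T, B=F, C=F, D=T, E=T}.
          branch 1.1.2 (add !A, !E):
            × closes — contains both E and !E.
      branch 1.2 (add (!E -> E)):
        (A == E): β-rule — branch into A, E  //  !A, !E.
          branch 1.2.1 (add A, E):
            (!E -> E): β-rule — branch into !!E  //  E.
              branch 1.2.1.1 (add !!E):
                ○ open, literals {A=T, C=F, E=T}.
              branch 1.2.1.2 (add E):
                ○ open, literals {A=T, C=F, E=T}.
          branch 1.2.2 (add !A, !E):
            × closes — contains both E and !E.
  branch 2 (add !!C, !((!C && E) && (A == E))):
    ((!B -> !D) -> (!E -> E)): β-rule — branch into !(!B -> !D)  //  (!E -> E).
      branch 2.1 (add !(!B -> !D)):
        !(!B -> !D): α-rule — add !B, !!D.
        !((!C && E) && (A == E)): β-rule — branch into !(!C && E)  //  !(A == E).
          branch 2.1.1 (add !(!C && E)):
            !(!C && E): β-rule — branch into !!C  //  !E.
              branch 2.1.1.1 (add !!C):
                ○ open, literals {B=F, C=T, D=T}.
              branch 2.1.1.2 (add !E):
                ○ open, literals {B=F, C=T, D=T, E=F}.
          branch 2.1.2 (add !(A == E)):
            !(A == E): β-rule — branch into A, !E  //  !A, E.
              branch 2.1.2.1 (add A, !E):
                ○ open, literals {A=T, B=F, C=T, D=T, E=F}.
              branch 2.1.2.2 (add !A, E):
                ○ open, literals {A=F, B=F, C=T, D=T, E=T}.
      branch 2.2 (add (!E -> E)):
        !((!C && E) && (A == E)): β-rule — branch into !(!C && E)  //  !(A == E).
          branch 2.2.1 (add !(!C && E)):
            (!E -> E): β-rule — branch into !!E  //  E.
              branch 2.2.1.1 (add !!E):
                !(!C && E): β-rule — branch into !!C  //  !E.
                  branch 2.2.1.1.1 (add !!C):
                    ○ open, literals {C=T, E=T}.
                  branch 2.2.1.1.2 (add !E):
                    × closes — contains both E and !E.
              branch 2.2.1.2 (add E):
                !(!C && E): β-rule — branch into !!C  //  !E.
                  branch 2.2.1.2.1 (add !!C):
                    ○ open, literals {C=T, E=T}.
                  branch 2.2.1.2.2 (add !E):
                    × closes — contains both E and !E.
          branch 2.2.2 (add !(A == E)):
            (!E -> E): β-rule — branch into !!E  //  E.
              branch 2.2.2.1 (add !!E):
                !(A == E): β-rule — branch into A, !E  //  !A, E.
                  branch 2.2.2.1.1 (add A, !E):
                    × closes — contains both E and !E.
                  branch 2.2.2.1.2 (add !A, E):
                    ○ open, literals {A=F, C=T, E=T}.
              branch 2.2.2.2 (add E):
                !(A == E): β-rule — branch into A, !E  //  !A, E.
                  branch 2.2.2.2.1 (add A, !E):
                    × closes — contains both E and !E.
                  branch 2.2.2.2.2 (add !A, E):
                    ○ open, literals {A=F, C=T, E=T}.
6 branches closed, 11 open.
Each open branch fixes some atoms; the unmentioned ones are free. Counting distinct full assignments: branch {A=T, B=F, C=F, D=T, E=T} (none free) contributes 1 new; branch {A=T, C=F, E=T} (B, D) contributes 3 new; branch {A=T, C=F, E=T} (B, D) contributes 0 new; branch {B=F, C=T, D=T} (E, A) contributes 4 new; branch {B=F, C=T, D=T, E=F} (A) contributes 0 new; branch {A=T, B=F, C=T, D=T, E=F} (none free) contributes 0 new; branch {A=F, B=F, C=T, D=T, E=T} (none free) contributes 0 new; branch {C=T, E=T} (B, A, D) contributes 6 new; branch {C=T, E=T} (B, A, D) contributes 0 new; branch {A=F, C=T, E=T} (B, D) contributes 0 new; branch {A=F, C=T, E=T} (B, D) contributes 0 new. Total: 14.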